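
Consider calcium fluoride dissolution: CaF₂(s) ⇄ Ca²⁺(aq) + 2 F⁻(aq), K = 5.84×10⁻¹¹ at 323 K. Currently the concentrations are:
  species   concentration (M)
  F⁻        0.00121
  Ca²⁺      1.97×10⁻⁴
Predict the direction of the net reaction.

to the left

(CaF₂ is a pure solid — omitted from Q.)
Q = [Ca²⁺]·[F⁻]² = (1.97×10⁻⁴)·(0.00121)² = 2.88×10⁻¹⁰
Q = 2.88×10⁻¹⁰ > K = 5.84×10⁻¹¹, so the reverse reaction proceeds.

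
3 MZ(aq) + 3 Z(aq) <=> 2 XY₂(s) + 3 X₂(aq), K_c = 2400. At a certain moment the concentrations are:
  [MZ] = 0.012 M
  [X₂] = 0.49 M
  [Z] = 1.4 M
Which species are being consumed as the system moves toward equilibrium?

(XY₂ is a pure solid — omitted from Q_c.)
Q_c = [X₂]³ / ([MZ]³·[Z]³) = (0.49)³ / ((0.012)³·(1.4)³) = 25000
Q_c = 25000 > K_c = 2400: net reverse reaction.

XY₂, X₂ (products)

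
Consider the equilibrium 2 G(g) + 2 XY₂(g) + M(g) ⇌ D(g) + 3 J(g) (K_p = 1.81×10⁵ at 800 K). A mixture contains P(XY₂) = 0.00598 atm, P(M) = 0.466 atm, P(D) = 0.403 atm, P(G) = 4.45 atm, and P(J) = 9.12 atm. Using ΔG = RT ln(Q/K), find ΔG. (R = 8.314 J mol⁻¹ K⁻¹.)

Q_p = P(D)·P(J)³ / (P(G)²·P(XY₂)²·P(M)) = (0.403)·(9.12)³ / ((4.45)²·(0.00598)²·(0.466)) = 9.26×10⁵
ΔG = RT ln(Q_p/K_p) = (8.314 J mol⁻¹ K⁻¹)(800 K) × ln(9.26×10⁵/1.81×10⁵)
   = (6.651 kJ/mol)(1.632) = 10.9 kJ/mol
ΔG > 0, so the forward reaction is non-spontaneous (proceeds in reverse).

ΔG = 10.9 kJ/mol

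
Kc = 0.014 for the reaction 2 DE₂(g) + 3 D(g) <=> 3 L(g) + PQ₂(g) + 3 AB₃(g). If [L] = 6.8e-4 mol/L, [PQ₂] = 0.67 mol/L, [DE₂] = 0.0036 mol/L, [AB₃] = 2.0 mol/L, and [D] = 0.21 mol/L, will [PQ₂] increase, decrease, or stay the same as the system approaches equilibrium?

Qc = [L]³·[PQ₂]·[AB₃]³ / ([DE₂]²·[D]³) = (6.8e-4)³·(0.67)·(2.0)³ / ((0.0036)²·(0.21)³) = 0.014
Qc = 0.014 = Kc; the system is at equilibrium.

stay the same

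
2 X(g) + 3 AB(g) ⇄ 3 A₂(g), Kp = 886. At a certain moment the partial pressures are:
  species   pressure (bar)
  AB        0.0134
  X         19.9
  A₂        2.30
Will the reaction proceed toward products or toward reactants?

Qp = P(A₂)³ / (P(X)²·P(AB)³) = (2.30)³ / ((19.9)²·(0.0134)³) = 12800
Qp = 12800 > Kp = 886, so the reverse reaction proceeds.

reverse (toward reactants)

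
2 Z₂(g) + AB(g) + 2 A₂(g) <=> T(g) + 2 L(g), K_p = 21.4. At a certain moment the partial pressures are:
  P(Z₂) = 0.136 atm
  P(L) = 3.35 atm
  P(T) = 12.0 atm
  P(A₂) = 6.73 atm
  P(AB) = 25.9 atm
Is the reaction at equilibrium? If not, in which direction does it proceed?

to the right

Q_p = P(T)·P(L)² / (P(Z₂)²·P(AB)·P(A₂)²) = (12.0)·(3.35)² / ((0.136)²·(25.9)·(6.73)²) = 6.21
Q_p = 6.21 < K_p = 21.4, so the forward reaction proceeds.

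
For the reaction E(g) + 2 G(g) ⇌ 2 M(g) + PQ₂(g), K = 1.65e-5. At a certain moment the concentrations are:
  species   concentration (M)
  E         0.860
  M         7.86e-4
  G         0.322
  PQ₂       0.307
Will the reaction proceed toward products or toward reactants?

Q = [M]²·[PQ₂] / ([E]·[G]²) = (7.86e-4)²·(0.307) / ((0.860)·(0.322)²) = 2.13e-6
Q = 2.13e-6 < K = 1.65e-5, so the forward reaction proceeds.

forward (toward products)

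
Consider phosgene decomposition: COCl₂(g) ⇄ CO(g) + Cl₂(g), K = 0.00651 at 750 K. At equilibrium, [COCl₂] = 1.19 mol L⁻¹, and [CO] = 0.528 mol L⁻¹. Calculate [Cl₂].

At equilibrium, K = [CO]·[Cl₂] / [COCl₂] = 0.00651.
(0.528)·([Cl₂]) / (1.19) = 0.00651
[Cl₂] = 0.0147 mol L⁻¹

[Cl₂] = 0.0147 mol L⁻¹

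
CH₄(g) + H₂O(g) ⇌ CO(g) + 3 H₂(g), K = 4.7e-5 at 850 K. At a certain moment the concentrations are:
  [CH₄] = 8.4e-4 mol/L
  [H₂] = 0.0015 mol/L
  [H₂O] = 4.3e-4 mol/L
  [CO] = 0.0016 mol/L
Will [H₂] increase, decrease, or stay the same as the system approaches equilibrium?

Q = [CO]·[H₂]³ / ([CH₄]·[H₂O]) = (0.0016)·(0.0015)³ / ((8.4e-4)·(4.3e-4)) = 1.5e-5
Q = 1.5e-5 < K = 4.7e-5: net forward reaction.
H₂ is a product, so it increases.

increase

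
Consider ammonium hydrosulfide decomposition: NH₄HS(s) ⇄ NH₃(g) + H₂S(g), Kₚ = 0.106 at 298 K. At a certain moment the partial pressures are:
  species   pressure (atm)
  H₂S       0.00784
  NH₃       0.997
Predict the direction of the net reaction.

toward products

(NH₄HS is a pure solid — omitted from Qₚ.)
Qₚ = P(NH₃)·P(H₂S) = (0.997)·(0.00784) = 0.00782
Qₚ = 0.00782 < Kₚ = 0.106, so the forward reaction proceeds.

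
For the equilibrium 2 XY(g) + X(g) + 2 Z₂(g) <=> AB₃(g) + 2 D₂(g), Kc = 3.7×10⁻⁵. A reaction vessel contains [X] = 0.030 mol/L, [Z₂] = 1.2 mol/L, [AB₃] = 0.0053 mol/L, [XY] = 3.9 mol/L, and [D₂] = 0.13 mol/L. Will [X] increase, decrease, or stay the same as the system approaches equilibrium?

Qc = [AB₃]·[D₂]² / ([XY]²·[X]·[Z₂]²) = (0.0053)·(0.13)² / ((3.9)²·(0.030)·(1.2)²) = 1.4×10⁻⁴
Qc = 1.4×10⁻⁴ > Kc = 3.7×10⁻⁵: net reverse reaction.
X is a reactant, so it increases.

increase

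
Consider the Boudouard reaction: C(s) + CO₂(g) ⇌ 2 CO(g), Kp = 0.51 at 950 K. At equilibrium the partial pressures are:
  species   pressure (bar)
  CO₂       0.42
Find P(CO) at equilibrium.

(C is a pure solid — omitted from Kp.)
At equilibrium, Kp = P(CO)² / P(CO₂) = 0.51.
(P(CO))² / (0.42) = 0.51
P(CO)² = 0.214 ⇒ P(CO) = 0.46 bar

P(CO) = 0.46 bar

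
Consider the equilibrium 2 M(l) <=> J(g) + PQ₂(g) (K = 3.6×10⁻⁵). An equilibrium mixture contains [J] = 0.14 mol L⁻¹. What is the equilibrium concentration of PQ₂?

[PQ₂] = 2.6×10⁻⁴ mol L⁻¹

(M is a pure liquid — omitted from K.)
At equilibrium, K = [J]·[PQ₂] = 3.6×10⁻⁵.
(0.14)·([PQ₂]) = 3.6×10⁻⁵
[PQ₂] = 2.57×10⁻⁴ = 2.6×10⁻⁴ mol L⁻¹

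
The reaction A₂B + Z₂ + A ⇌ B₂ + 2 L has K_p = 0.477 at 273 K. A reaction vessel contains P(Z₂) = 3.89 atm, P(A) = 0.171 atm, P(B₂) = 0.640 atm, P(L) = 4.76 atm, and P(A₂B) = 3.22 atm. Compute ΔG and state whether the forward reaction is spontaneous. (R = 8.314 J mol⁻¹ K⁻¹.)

ΔG = 6.02 kJ/mol; the forward reaction is non-spontaneous

Q_p = P(B₂)·P(L)² / (P(A₂B)·P(Z₂)·P(A)) = (0.640)·(4.76)² / ((3.22)·(3.89)·(0.171)) = 6.77
ΔG = RT ln(Q_p/K_p) = (8.314 J mol⁻¹ K⁻¹)(273 K) × ln(6.77/0.477)
   = (2.270 kJ/mol)(2.653) = 6.02 kJ/mol
ΔG > 0, so the forward reaction is non-spontaneous (proceeds in reverse).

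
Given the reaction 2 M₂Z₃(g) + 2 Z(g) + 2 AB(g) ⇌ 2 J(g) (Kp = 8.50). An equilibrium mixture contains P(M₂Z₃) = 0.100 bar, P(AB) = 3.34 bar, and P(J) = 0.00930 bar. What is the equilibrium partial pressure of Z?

At equilibrium, Kp = P(J)² / (P(M₂Z₃)²·P(Z)²·P(AB)²) = 8.50.
(0.00930)² / ((0.100)²·(P(Z))²·(3.34)²) = 8.50
P(Z)² = 9.12×10⁻⁵ ⇒ P(Z) = 0.00955 bar

P(Z) = 0.00955 bar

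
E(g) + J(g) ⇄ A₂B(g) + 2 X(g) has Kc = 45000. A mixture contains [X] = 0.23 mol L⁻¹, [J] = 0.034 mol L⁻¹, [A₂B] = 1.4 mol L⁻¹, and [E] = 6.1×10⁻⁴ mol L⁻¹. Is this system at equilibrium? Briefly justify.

no; Q < K, reaction proceeds forward

Qc = [A₂B]·[X]² / ([E]·[J]) = (1.4)·(0.23)² / ((6.1×10⁻⁴)·(0.034)) = 3600
Qc = 3600 < Kc = 45000: net forward reaction.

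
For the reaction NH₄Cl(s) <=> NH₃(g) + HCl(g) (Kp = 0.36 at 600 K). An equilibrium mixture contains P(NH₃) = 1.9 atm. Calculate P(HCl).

P(HCl) = 0.19 atm

(NH₄Cl is a pure solid — omitted from Kp.)
At equilibrium, Kp = P(NH₃)·P(HCl) = 0.36.
(1.9)·(P(HCl)) = 0.36
P(HCl) = 0.189 = 0.19 atm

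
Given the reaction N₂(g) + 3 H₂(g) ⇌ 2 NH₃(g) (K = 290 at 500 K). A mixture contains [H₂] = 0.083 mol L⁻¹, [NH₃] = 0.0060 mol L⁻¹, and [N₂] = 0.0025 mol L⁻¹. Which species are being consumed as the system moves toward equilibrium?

Q = [NH₃]² / ([N₂]·[H₂]³) = (0.0060)² / ((0.0025)·(0.083)³) = 25
Q = 25 < K = 290: net forward reaction.

N₂, H₂ (reactants)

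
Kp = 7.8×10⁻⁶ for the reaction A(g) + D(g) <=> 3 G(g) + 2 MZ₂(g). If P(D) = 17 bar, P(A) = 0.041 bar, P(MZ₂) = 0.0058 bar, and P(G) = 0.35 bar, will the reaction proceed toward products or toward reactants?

Qp = P(G)³·P(MZ₂)² / (P(A)·P(D)) = (0.35)³·(0.0058)² / ((0.041)·(17)) = 2.1×10⁻⁶
Qp = 2.1×10⁻⁶ < Kp = 7.8×10⁻⁶, so the forward reaction proceeds.

forward (toward products)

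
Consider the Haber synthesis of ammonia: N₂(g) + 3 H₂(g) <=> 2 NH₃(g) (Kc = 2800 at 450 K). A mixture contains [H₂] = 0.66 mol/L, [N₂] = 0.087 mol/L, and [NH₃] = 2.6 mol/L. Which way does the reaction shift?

Qc = [NH₃]² / ([N₂]·[H₂]³) = (2.6)² / ((0.087)·(0.66)³) = 270
Qc = 270 < Kc = 2800, so the forward reaction proceeds.

in the forward direction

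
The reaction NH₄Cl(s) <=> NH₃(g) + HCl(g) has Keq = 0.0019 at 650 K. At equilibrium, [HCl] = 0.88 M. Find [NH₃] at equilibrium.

(NH₄Cl is a pure solid — omitted from Keq.)
At equilibrium, Keq = [NH₃]·[HCl] = 0.0019.
([NH₃])·(0.88) = 0.0019
[NH₃] = 0.00216 = 0.0022 M

[NH₃] = 0.0022 M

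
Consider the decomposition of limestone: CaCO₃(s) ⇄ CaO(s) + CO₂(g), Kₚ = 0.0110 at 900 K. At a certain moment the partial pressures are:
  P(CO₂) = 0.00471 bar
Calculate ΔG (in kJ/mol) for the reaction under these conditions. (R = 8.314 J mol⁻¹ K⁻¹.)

ΔG = -6.35 kJ/mol

(CaCO₃, CaO are pure solids — omitted from Qₚ.)
Qₚ = P(CO₂) = 0.00471
ΔG = RT ln(Qₚ/Kₚ) = (8.314 J mol⁻¹ K⁻¹)(900 K) × ln(0.00471/0.0110)
   = (7.483 kJ/mol)(-0.8482) = -6.35 kJ/mol
ΔG < 0, so the forward reaction is spontaneous (proceeds forward).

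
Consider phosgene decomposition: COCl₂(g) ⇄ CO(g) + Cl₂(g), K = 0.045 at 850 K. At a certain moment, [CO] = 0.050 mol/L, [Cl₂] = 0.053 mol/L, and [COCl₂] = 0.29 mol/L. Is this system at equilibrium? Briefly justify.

Q = [CO]·[Cl₂] / [COCl₂] = (0.050)·(0.053) / (0.29) = 0.0091
Q = 0.0091 < K = 0.045: net forward reaction.

no; Q < K, reaction proceeds forward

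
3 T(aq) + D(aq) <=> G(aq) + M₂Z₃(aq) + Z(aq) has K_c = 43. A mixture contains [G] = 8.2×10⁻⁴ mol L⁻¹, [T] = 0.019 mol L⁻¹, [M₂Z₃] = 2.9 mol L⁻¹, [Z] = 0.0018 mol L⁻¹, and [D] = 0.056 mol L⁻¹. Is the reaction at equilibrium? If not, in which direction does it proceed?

Q_c = [G]·[M₂Z₃]·[Z] / ([T]³·[D]) = (8.2×10⁻⁴)·(2.9)·(0.0018) / ((0.019)³·(0.056)) = 11
Q_c = 11 < K_c = 43, so the forward reaction proceeds.

to the right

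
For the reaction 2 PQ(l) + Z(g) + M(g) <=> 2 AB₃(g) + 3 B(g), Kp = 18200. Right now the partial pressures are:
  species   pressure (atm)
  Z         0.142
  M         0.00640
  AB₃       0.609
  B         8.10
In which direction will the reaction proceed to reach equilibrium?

(PQ is a pure liquid — omitted from Qp.)
Qp = P(AB₃)²·P(B)³ / (P(Z)·P(M)) = (0.609)²·(8.10)³ / ((0.142)·(0.00640)) = 2.17×10⁵
Qp = 2.17×10⁵ > Kp = 18200, so the reverse reaction proceeds.

toward reactants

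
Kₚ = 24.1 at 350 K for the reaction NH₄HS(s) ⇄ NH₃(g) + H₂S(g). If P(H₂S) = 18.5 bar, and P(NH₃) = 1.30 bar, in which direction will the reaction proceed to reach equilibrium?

(NH₄HS is a pure solid — omitted from Qₚ.)
Qₚ = P(NH₃)·P(H₂S) = (1.30)·(18.5) = 24.1
Qₚ = 24.1 = Kₚ, so the system is already at equilibrium.

neither direction; the system is at equilibrium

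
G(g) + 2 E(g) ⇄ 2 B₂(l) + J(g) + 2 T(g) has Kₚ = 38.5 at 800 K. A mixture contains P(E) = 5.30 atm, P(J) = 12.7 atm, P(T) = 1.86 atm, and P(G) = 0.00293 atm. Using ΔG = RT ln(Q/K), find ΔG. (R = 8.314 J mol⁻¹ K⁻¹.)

ΔG = 17.5 kJ/mol

(B₂ is a pure liquid — omitted from Qₚ.)
Qₚ = P(J)·P(T)² / (P(G)·P(E)²) = (12.7)·(1.86)² / ((0.00293)·(5.30)²) = 534
ΔG = RT ln(Qₚ/Kₚ) = (8.314 J mol⁻¹ K⁻¹)(800 K) × ln(534/38.5)
   = (6.651 kJ/mol)(2.630) = 17.5 kJ/mol
ΔG > 0, so the forward reaction is non-spontaneous (proceeds in reverse).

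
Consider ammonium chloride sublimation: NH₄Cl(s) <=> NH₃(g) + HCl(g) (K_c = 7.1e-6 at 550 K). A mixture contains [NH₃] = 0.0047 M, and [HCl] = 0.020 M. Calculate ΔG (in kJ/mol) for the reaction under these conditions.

ΔG = 11.8 kJ/mol

(NH₄Cl is a pure solid — omitted from Q_c.)
Q_c = [NH₃]·[HCl] = (0.0047)·(0.020) = 9.40e-5
ΔG = RT ln(Q_c/K_c) = (8.314 J mol⁻¹ K⁻¹)(550 K) × ln(9.40e-5/7.1e-6)
   = (4.573 kJ/mol)(2.583) = 11.8 kJ/mol
ΔG > 0, so the forward reaction is non-spontaneous (proceeds in reverse).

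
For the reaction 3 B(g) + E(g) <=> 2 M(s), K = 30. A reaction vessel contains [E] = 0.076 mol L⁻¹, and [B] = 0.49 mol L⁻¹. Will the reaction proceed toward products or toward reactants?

toward reactants

(M is a pure solid — omitted from Q.)
Q = 1 / ([B]³·[E]) = 1 / ((0.49)³·(0.076)) = 110
Q = 110 > K = 30, so the reverse reaction proceeds.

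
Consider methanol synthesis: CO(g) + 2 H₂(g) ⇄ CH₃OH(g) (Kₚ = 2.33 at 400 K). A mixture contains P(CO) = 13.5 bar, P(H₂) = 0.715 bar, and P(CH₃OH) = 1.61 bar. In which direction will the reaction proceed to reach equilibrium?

Qₚ = P(CH₃OH) / (P(CO)·P(H₂)²) = (1.61) / ((13.5)·(0.715)²) = 0.233
Qₚ = 0.233 < Kₚ = 2.33, so the forward reaction proceeds.

forward (toward products)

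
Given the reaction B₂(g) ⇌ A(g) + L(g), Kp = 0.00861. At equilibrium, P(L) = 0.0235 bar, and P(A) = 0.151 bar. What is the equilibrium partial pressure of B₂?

P(B₂) = 0.412 bar

At equilibrium, Kp = P(A)·P(L) / P(B₂) = 0.00861.
(0.151)·(0.0235) / (P(B₂)) = 0.00861
P(B₂) = 0.412 bar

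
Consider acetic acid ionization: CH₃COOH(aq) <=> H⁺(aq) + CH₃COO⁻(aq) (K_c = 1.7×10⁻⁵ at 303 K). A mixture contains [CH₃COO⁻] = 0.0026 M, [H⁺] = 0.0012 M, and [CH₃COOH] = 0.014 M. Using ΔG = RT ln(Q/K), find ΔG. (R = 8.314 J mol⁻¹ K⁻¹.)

ΔG = 6.48 kJ/mol

Q_c = [H⁺]·[CH₃COO⁻] / [CH₃COOH] = (0.0012)·(0.0026) / (0.014) = 2.23×10⁻⁴
ΔG = RT ln(Q_c/K_c) = (8.314 J mol⁻¹ K⁻¹)(303 K) × ln(2.23×10⁻⁴/1.7×10⁻⁵)
   = (2.519 kJ/mol)(2.574) = 6.48 kJ/mol
ΔG > 0, so the forward reaction is non-spontaneous (proceeds in reverse).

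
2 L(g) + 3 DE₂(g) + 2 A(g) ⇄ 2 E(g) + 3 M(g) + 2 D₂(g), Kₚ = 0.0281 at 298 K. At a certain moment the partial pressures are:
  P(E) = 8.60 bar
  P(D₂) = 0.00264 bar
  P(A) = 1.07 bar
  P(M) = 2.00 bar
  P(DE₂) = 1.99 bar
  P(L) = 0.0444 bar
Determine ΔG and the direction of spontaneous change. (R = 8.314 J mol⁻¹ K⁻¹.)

ΔG = 5.23 kJ/mol; the forward reaction is non-spontaneous

Qₚ = P(E)²·P(M)³·P(D₂)² / (P(L)²·P(DE₂)³·P(A)²) = (8.60)²·(2.00)³·(0.00264)² / ((0.0444)²·(1.99)³·(1.07)²) = 0.232
ΔG = RT ln(Qₚ/Kₚ) = (8.314 J mol⁻¹ K⁻¹)(298 K) × ln(0.232/0.0281)
   = (2.478 kJ/mol)(2.111) = 5.23 kJ/mol
ΔG > 0, so the forward reaction is non-spontaneous (proceeds in reverse).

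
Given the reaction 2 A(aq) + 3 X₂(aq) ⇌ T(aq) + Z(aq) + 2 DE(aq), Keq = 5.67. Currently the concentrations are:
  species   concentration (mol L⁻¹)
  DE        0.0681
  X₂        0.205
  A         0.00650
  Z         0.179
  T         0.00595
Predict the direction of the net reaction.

Q = [T]·[Z]·[DE]² / ([A]²·[X₂]³) = (0.00595)·(0.179)·(0.0681)² / ((0.00650)²·(0.205)³) = 13.6
Q = 13.6 > Keq = 5.67, so the reverse reaction proceeds.

toward reactants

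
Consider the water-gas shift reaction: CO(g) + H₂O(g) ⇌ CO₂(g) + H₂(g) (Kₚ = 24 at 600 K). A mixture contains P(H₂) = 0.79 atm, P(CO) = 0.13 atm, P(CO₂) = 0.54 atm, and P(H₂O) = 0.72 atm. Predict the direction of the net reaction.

in the forward direction

Qₚ = P(CO₂)·P(H₂) / (P(CO)·P(H₂O)) = (0.54)·(0.79) / ((0.13)·(0.72)) = 4.6
Qₚ = 4.6 < Kₚ = 24, so the forward reaction proceeds.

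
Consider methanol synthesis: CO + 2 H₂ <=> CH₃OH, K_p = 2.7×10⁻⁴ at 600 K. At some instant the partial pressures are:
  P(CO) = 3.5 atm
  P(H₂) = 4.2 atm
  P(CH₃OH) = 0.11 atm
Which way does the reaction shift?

to the left

Q_p = P(CH₃OH) / (P(CO)·P(H₂)²) = (0.11) / ((3.5)·(4.2)²) = 0.0018
Q_p = 0.0018 > K_p = 2.7×10⁻⁴, so the reverse reaction proceeds.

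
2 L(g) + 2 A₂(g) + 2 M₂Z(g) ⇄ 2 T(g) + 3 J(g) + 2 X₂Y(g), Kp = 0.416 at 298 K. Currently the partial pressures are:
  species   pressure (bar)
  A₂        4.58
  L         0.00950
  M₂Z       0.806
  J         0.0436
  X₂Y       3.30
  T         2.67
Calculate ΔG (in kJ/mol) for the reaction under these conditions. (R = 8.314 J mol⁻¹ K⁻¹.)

ΔG = 6.27 kJ/mol

Qp = P(T)²·P(J)³·P(X₂Y)² / (P(L)²·P(A₂)²·P(M₂Z)²) = (2.67)²·(0.0436)³·(3.30)² / ((0.00950)²·(4.58)²·(0.806)²) = 5.23
ΔG = RT ln(Qp/Kp) = (8.314 J mol⁻¹ K⁻¹)(298 K) × ln(5.23/0.416)
   = (2.478 kJ/mol)(2.531) = 6.27 kJ/mol
ΔG > 0, so the forward reaction is non-spontaneous (proceeds in reverse).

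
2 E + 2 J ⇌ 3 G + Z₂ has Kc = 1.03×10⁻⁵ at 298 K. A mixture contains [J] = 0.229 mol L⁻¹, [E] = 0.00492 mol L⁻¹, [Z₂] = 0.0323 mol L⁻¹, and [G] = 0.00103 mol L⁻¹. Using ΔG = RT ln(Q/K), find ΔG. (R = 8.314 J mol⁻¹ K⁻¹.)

Qc = [G]³·[Z₂] / ([E]²·[J]²) = (0.00103)³·(0.0323) / ((0.00492)²·(0.229)²) = 2.78×10⁻⁵
ΔG = RT ln(Qc/Kc) = (8.314 J mol⁻¹ K⁻¹)(298 K) × ln(2.78×10⁻⁵/1.03×10⁻⁵)
   = (2.478 kJ/mol)(0.9929) = 2.46 kJ/mol
ΔG > 0, so the forward reaction is non-spontaneous (proceeds in reverse).

ΔG = 2.46 kJ/mol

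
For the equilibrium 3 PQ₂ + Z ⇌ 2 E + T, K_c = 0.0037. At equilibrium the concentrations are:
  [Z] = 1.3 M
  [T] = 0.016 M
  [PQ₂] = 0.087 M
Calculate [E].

At equilibrium, K_c = [E]²·[T] / ([PQ₂]³·[Z]) = 0.0037.
([E])²·(0.016) / ((0.087)³·(1.3)) = 0.0037
[E]² = 1.98e-4 ⇒ [E] = 0.014 M

[E] = 0.014 M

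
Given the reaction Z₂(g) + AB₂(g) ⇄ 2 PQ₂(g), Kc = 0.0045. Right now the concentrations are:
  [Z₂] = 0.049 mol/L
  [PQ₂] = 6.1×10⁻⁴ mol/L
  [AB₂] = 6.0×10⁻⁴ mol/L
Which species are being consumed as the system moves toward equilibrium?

PQ₂ (products)

Qc = [PQ₂]² / ([Z₂]·[AB₂]) = (6.1×10⁻⁴)² / ((0.049)·(6.0×10⁻⁴)) = 0.013
Qc = 0.013 > Kc = 0.0045: net reverse reaction.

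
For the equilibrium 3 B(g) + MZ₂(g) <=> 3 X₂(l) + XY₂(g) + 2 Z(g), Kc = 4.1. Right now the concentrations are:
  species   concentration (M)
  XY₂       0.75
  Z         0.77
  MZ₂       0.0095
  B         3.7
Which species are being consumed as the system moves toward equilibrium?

(X₂ is a pure liquid — omitted from Qc.)
Qc = [XY₂]·[Z]² / ([B]³·[MZ₂]) = (0.75)·(0.77)² / ((3.7)³·(0.0095)) = 0.92
Qc = 0.92 < Kc = 4.1: net forward reaction.

B, MZ₂ (reactants)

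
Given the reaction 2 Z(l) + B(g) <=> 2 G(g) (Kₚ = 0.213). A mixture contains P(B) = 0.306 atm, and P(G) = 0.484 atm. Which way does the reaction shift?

toward reactants

(Z is a pure liquid — omitted from Qₚ.)
Qₚ = P(G)² / P(B) = (0.484)² / (0.306) = 0.766
Qₚ = 0.766 > Kₚ = 0.213, so the reverse reaction proceeds.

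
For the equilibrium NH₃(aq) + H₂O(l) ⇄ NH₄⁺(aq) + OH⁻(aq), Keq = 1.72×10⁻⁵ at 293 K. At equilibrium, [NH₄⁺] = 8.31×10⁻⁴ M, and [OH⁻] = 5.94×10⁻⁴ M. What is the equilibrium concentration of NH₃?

(H₂O is a pure liquid — omitted from Keq.)
At equilibrium, Keq = [NH₄⁺]·[OH⁻] / [NH₃] = 1.72×10⁻⁵.
(8.31×10⁻⁴)·(5.94×10⁻⁴) / ([NH₃]) = 1.72×10⁻⁵
[NH₃] = 0.0287 M

[NH₃] = 0.0287 M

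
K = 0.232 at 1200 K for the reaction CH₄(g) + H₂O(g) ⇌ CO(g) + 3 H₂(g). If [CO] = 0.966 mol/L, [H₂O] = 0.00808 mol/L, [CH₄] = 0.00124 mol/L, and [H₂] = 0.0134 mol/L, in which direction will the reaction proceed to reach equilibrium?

at equilibrium

Q = [CO]·[H₂]³ / ([CH₄]·[H₂O]) = (0.966)·(0.0134)³ / ((0.00124)·(0.00808)) = 0.232
Q = 0.232 = K, so the system is already at equilibrium.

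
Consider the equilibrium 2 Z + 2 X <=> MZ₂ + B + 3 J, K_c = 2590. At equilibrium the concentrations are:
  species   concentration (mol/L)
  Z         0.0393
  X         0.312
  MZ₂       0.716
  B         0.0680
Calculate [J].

[J] = 2.00 mol/L

At equilibrium, K_c = [MZ₂]·[B]·[J]³ / ([Z]²·[X]²) = 2590.
(0.716)·(0.0680)·([J])³ / ((0.0393)²·(0.312)²) = 2590
[J]³ = 8.00 ⇒ [J] = 2.00 mol/L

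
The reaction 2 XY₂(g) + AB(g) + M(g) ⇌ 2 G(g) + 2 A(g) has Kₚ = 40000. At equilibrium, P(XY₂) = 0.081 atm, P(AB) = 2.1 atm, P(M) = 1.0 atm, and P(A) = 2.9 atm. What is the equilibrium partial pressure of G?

P(G) = 8.1 atm

At equilibrium, Kₚ = P(G)²·P(A)² / (P(XY₂)²·P(AB)·P(M)) = 40000.
(P(G))²·(2.9)² / ((0.081)²·(2.1)·(1.0)) = 40000
P(G)² = 65.5 ⇒ P(G) = 8.1 atm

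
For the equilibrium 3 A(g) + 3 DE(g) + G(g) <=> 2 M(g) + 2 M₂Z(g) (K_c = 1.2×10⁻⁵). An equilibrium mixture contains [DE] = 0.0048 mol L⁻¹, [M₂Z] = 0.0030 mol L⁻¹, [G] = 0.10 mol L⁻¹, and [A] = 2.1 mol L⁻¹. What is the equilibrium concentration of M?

At equilibrium, K_c = [M]²·[M₂Z]² / ([A]³·[DE]³·[G]) = 1.2×10⁻⁵.
([M])²·(0.0030)² / ((2.1)³·(0.0048)³·(0.10)) = 1.2×10⁻⁵
[M]² = 1.37×10⁻⁷ ⇒ [M] = 3.7×10⁻⁴ mol L⁻¹

[M] = 3.7×10⁻⁴ mol L⁻¹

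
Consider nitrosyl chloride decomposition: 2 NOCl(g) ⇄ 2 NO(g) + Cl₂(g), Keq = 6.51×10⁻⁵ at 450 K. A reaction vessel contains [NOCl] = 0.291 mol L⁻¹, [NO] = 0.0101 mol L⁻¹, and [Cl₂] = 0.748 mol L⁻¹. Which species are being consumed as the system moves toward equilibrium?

NO, Cl₂ (products)

Q = [NO]²·[Cl₂] / [NOCl]² = (0.0101)²·(0.748) / (0.291)² = 9.01×10⁻⁴
Q = 9.01×10⁻⁴ > Keq = 6.51×10⁻⁵: net reverse reaction.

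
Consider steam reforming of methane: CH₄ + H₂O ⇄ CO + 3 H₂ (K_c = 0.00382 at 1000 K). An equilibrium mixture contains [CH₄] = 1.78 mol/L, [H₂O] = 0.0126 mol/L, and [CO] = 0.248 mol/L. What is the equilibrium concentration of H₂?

[H₂] = 0.0702 mol/L

At equilibrium, K_c = [CO]·[H₂]³ / ([CH₄]·[H₂O]) = 0.00382.
(0.248)·([H₂])³ / ((1.78)·(0.0126)) = 0.00382
[H₂]³ = 3.45e-4 ⇒ [H₂] = 0.0702 mol/L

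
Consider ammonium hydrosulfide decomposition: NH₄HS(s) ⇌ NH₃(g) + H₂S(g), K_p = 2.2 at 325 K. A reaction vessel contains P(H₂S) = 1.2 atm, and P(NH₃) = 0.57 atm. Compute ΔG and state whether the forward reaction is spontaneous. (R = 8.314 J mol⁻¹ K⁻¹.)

(NH₄HS is a pure solid — omitted from Q_p.)
Q_p = P(NH₃)·P(H₂S) = (0.57)·(1.2) = 0.684
ΔG = RT ln(Q_p/K_p) = (8.314 J mol⁻¹ K⁻¹)(325 K) × ln(0.684/2.2)
   = (2.702 kJ/mol)(-1.168) = -3.16 kJ/mol
ΔG < 0, so the forward reaction is spontaneous (proceeds forward).

ΔG = -3.16 kJ/mol; the forward reaction is spontaneous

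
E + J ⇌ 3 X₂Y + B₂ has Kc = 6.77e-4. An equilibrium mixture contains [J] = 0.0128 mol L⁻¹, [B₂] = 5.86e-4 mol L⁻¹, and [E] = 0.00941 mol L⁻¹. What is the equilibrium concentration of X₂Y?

At equilibrium, Kc = [X₂Y]³·[B₂] / ([E]·[J]) = 6.77e-4.
([X₂Y])³·(5.86e-4) / ((0.00941)·(0.0128)) = 6.77e-4
[X₂Y]³ = 1.39e-4 ⇒ [X₂Y] = 0.0518 mol L⁻¹

[X₂Y] = 0.0518 mol L⁻¹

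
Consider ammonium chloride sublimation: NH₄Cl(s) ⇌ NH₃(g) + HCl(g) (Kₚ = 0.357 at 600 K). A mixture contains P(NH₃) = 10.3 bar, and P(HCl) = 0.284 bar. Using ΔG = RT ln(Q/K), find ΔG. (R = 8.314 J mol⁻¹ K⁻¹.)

(NH₄Cl is a pure solid — omitted from Qₚ.)
Qₚ = P(NH₃)·P(HCl) = (10.3)·(0.284) = 2.93
ΔG = RT ln(Qₚ/Kₚ) = (8.314 J mol⁻¹ K⁻¹)(600 K) × ln(2.93/0.357)
   = (4.988 kJ/mol)(2.105) = 10.5 kJ/mol
ΔG > 0, so the forward reaction is non-spontaneous (proceeds in reverse).

ΔG = 10.5 kJ/mol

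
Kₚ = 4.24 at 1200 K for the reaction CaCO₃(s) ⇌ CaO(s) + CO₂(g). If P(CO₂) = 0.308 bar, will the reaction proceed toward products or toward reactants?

(CaCO₃, CaO are pure solids — omitted from Qₚ.)
Qₚ = P(CO₂) = 0.308
Qₚ = 0.308 < Kₚ = 4.24, so the forward reaction proceeds.

forward (toward products)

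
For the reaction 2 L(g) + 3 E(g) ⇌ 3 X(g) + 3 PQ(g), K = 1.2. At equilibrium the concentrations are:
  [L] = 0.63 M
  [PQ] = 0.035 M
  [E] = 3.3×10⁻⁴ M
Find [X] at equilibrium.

At equilibrium, K = [X]³·[PQ]³ / ([L]²·[E]³) = 1.2.
([X])³·(0.035)³ / ((0.63)²·(3.3×10⁻⁴)³) = 1.2
[X]³ = 3.99×10⁻⁷ ⇒ [X] = 0.0074 M

[X] = 0.0074 M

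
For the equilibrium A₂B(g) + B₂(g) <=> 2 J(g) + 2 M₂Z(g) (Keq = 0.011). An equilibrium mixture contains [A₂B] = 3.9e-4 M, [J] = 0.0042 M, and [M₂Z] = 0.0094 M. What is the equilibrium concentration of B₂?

At equilibrium, Keq = [J]²·[M₂Z]² / ([A₂B]·[B₂]) = 0.011.
(0.0042)²·(0.0094)² / ((3.9e-4)·([B₂])) = 0.011
[B₂] = 3.63e-4 = 3.6e-4 M

[B₂] = 3.6e-4 M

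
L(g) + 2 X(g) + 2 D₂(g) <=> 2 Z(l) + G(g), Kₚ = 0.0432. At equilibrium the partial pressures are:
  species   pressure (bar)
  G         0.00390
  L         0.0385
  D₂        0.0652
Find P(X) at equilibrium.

P(X) = 23.5 bar

(Z is a pure liquid — omitted from Kₚ.)
At equilibrium, Kₚ = P(G) / (P(L)·P(X)²·P(D₂)²) = 0.0432.
(0.00390) / ((0.0385)·(P(X))²·(0.0652)²) = 0.0432
P(X)² = 552 ⇒ P(X) = 23.5 bar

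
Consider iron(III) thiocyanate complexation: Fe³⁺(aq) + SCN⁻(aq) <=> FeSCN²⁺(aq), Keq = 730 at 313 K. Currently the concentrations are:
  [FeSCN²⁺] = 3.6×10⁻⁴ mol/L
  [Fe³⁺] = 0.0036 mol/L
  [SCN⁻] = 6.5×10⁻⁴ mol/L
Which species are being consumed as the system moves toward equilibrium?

Q = [FeSCN²⁺] / ([Fe³⁺]·[SCN⁻]) = (3.6×10⁻⁴) / ((0.0036)·(6.5×10⁻⁴)) = 150
Q = 150 < Keq = 730: net forward reaction.

Fe³⁺, SCN⁻ (reactants)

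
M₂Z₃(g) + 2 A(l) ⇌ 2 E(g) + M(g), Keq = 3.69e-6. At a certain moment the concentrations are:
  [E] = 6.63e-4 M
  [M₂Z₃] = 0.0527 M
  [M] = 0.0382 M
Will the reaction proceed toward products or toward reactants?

forward (toward products)

(A is a pure liquid — omitted from Q.)
Q = [E]²·[M] / [M₂Z₃] = (6.63e-4)²·(0.0382) / (0.0527) = 3.19e-7
Q = 3.19e-7 < Keq = 3.69e-6, so the forward reaction proceeds.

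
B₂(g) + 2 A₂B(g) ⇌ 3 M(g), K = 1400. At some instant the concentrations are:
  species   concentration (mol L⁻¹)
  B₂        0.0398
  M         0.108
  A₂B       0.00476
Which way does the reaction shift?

Q = [M]³ / ([B₂]·[A₂B]²) = (0.108)³ / ((0.0398)·(0.00476)²) = 1400
Q = 1400 = K, so the system is already at equilibrium.

no net change (already at equilibrium)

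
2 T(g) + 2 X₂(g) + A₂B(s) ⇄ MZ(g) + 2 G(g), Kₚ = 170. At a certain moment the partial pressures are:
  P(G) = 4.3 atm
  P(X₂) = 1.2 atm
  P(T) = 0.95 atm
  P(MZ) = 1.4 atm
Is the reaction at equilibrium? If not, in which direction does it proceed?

in the forward direction

(A₂B is a pure solid — omitted from Qₚ.)
Qₚ = P(MZ)·P(G)² / (P(T)²·P(X₂)²) = (1.4)·(4.3)² / ((0.95)²·(1.2)²) = 20
Qₚ = 20 < Kₚ = 170, so the forward reaction proceeds.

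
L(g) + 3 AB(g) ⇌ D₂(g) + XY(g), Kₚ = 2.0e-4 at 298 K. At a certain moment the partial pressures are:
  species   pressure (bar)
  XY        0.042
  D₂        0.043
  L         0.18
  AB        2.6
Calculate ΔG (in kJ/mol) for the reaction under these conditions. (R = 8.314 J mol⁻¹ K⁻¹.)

ΔG = 2.60 kJ/mol

Qₚ = P(D₂)·P(XY) / (P(L)·P(AB)³) = (0.043)·(0.042) / ((0.18)·(2.6)³) = 5.71e-4
ΔG = RT ln(Qₚ/Kₚ) = (8.314 J mol⁻¹ K⁻¹)(298 K) × ln(5.71e-4/2.0e-4)
   = (2.478 kJ/mol)(1.049) = 2.60 kJ/mol
ΔG > 0, so the forward reaction is non-spontaneous (proceeds in reverse).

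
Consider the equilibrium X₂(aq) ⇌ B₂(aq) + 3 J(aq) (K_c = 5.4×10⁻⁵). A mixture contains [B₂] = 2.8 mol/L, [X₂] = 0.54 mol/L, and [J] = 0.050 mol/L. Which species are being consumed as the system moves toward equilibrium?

Q_c = [B₂]·[J]³ / [X₂] = (2.8)·(0.050)³ / (0.54) = 6.5×10⁻⁴
Q_c = 6.5×10⁻⁴ > K_c = 5.4×10⁻⁵: net reverse reaction.

B₂, J (products)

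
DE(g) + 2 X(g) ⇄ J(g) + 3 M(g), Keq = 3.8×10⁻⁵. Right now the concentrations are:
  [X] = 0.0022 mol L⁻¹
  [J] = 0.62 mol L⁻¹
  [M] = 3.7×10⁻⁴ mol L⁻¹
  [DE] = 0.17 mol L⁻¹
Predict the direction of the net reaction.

Q = [J]·[M]³ / ([DE]·[X]²) = (0.62)·(3.7×10⁻⁴)³ / ((0.17)·(0.0022)²) = 3.8×10⁻⁵
Q = 3.8×10⁻⁵ = Keq, so the system is already at equilibrium.

at equilibrium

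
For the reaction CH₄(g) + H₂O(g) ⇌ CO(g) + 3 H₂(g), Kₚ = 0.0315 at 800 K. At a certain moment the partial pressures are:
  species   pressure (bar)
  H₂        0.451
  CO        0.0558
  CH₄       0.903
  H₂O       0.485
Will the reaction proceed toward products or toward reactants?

Qₚ = P(CO)·P(H₂)³ / (P(CH₄)·P(H₂O)) = (0.0558)·(0.451)³ / ((0.903)·(0.485)) = 0.0117
Qₚ = 0.0117 < Kₚ = 0.0315, so the forward reaction proceeds.

in the forward direction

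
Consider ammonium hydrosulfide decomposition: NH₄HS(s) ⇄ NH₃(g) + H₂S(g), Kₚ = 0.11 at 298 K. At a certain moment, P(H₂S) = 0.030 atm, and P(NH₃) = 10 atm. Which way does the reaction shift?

(NH₄HS is a pure solid — omitted from Qₚ.)
Qₚ = P(NH₃)·P(H₂S) = (10)·(0.030) = 0.30
Qₚ = 0.30 > Kₚ = 0.11, so the reverse reaction proceeds.

to the left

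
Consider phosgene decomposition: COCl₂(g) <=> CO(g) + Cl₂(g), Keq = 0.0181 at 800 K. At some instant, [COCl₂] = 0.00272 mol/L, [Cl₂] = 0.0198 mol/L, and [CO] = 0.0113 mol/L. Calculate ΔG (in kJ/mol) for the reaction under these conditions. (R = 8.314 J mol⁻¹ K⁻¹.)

ΔG = 10.1 kJ/mol

Q = [CO]·[Cl₂] / [COCl₂] = (0.0113)·(0.0198) / (0.00272) = 0.0823
ΔG = RT ln(Q/Keq) = (8.314 J mol⁻¹ K⁻¹)(800 K) × ln(0.0823/0.0181)
   = (6.651 kJ/mol)(1.514) = 10.1 kJ/mol
ΔG > 0, so the forward reaction is non-spontaneous (proceeds in reverse).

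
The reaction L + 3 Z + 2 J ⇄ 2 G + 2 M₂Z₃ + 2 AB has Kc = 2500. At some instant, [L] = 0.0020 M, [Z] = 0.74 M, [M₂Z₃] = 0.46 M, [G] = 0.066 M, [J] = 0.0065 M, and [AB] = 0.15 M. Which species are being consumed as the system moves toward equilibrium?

L, Z, J (reactants)

Qc = [G]²·[M₂Z₃]²·[AB]² / ([L]·[Z]³·[J]²) = (0.066)²·(0.46)²·(0.15)² / ((0.0020)·(0.74)³·(0.0065)²) = 610
Qc = 610 < Kc = 2500: net forward reaction.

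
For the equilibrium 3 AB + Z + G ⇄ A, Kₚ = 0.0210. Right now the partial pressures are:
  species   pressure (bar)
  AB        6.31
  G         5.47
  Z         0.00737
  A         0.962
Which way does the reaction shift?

toward reactants

Qₚ = P(A) / (P(AB)³·P(Z)·P(G)) = (0.962) / ((6.31)³·(0.00737)·(5.47)) = 0.0950
Qₚ = 0.0950 > Kₚ = 0.0210, so the reverse reaction proceeds.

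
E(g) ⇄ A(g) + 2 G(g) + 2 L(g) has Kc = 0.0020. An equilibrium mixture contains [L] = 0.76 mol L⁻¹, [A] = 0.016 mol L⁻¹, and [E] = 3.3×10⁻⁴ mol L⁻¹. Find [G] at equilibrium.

[G] = 0.0085 mol L⁻¹

At equilibrium, Kc = [A]·[G]²·[L]² / [E] = 0.0020.
(0.016)·([G])²·(0.76)² / (3.3×10⁻⁴) = 0.0020
[G]² = 7.14×10⁻⁵ ⇒ [G] = 0.0085 mol L⁻¹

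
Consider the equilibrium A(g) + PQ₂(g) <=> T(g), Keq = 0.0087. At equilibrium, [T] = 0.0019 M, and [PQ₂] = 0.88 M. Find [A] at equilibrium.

At equilibrium, Keq = [T] / ([A]·[PQ₂]) = 0.0087.
(0.0019) / (([A])·(0.88)) = 0.0087
[A] = 0.248 = 0.25 M

[A] = 0.25 M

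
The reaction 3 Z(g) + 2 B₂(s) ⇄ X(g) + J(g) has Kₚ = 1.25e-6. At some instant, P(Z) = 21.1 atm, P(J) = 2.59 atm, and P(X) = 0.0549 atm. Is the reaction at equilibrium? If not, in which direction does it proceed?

toward reactants

(B₂ is a pure solid — omitted from Qₚ.)
Qₚ = P(X)·P(J) / P(Z)³ = (0.0549)·(2.59) / (21.1)³ = 1.51e-5
Qₚ = 1.51e-5 > Kₚ = 1.25e-6, so the reverse reaction proceeds.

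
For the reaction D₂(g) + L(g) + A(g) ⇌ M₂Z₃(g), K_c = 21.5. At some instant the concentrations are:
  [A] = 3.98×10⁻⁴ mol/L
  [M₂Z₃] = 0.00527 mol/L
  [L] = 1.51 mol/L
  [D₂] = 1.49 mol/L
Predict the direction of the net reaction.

in the forward direction

Q_c = [M₂Z₃] / ([D₂]·[L]·[A]) = (0.00527) / ((1.49)·(1.51)·(3.98×10⁻⁴)) = 5.89
Q_c = 5.89 < K_c = 21.5, so the forward reaction proceeds.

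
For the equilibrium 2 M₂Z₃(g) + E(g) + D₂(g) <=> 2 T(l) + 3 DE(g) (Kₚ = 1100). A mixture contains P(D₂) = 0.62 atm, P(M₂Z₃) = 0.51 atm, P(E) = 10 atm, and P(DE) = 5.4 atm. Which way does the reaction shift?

(T is a pure liquid — omitted from Qₚ.)
Qₚ = P(DE)³ / (P(M₂Z₃)²·P(E)·P(D₂)) = (5.4)³ / ((0.51)²·(10)·(0.62)) = 98
Qₚ = 98 < Kₚ = 1100, so the forward reaction proceeds.

in the forward direction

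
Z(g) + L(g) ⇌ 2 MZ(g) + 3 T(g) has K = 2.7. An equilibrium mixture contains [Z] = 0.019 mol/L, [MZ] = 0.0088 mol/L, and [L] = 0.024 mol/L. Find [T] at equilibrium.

[T] = 2.5 mol/L

At equilibrium, K = [MZ]²·[T]³ / ([Z]·[L]) = 2.7.
(0.0088)²·([T])³ / ((0.019)·(0.024)) = 2.7
[T]³ = 15.9 ⇒ [T] = 2.5 mol/L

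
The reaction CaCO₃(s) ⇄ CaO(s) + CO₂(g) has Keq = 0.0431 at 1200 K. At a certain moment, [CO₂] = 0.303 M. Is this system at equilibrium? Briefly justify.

(CaCO₃, CaO are pure solids — omitted from Q.)
Q = [CO₂] = 0.303
Q = 0.303 > Keq = 0.0431: net reverse reaction.

no; Q > K, reaction proceeds in reverse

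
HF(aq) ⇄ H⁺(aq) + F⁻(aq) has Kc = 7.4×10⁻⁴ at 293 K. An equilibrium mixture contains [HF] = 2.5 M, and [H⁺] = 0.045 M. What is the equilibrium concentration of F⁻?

At equilibrium, Kc = [H⁺]·[F⁻] / [HF] = 7.4×10⁻⁴.
(0.045)·([F⁻]) / (2.5) = 7.4×10⁻⁴
[F⁻] = 0.0411 = 0.041 M

[F⁻] = 0.041 M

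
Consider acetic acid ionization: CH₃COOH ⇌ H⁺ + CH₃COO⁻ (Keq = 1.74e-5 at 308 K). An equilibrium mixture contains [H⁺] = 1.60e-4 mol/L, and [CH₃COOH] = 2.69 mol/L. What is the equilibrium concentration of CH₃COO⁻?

At equilibrium, Keq = [H⁺]·[CH₃COO⁻] / [CH₃COOH] = 1.74e-5.
(1.60e-4)·([CH₃COO⁻]) / (2.69) = 1.74e-5
[CH₃COO⁻] = 0.293 mol/L

[CH₃COO⁻] = 0.293 mol/L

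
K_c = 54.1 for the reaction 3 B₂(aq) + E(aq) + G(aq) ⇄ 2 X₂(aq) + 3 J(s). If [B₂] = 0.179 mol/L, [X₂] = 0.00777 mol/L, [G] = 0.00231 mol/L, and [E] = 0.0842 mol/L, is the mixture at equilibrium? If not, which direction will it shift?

(J is a pure solid — omitted from Q_c.)
Q_c = [X₂]² / ([B₂]³·[E]·[G]) = (0.00777)² / ((0.179)³·(0.0842)·(0.00231)) = 54.1
Q_c = 54.1 = K_c; the system is at equilibrium.

yes, at equilibrium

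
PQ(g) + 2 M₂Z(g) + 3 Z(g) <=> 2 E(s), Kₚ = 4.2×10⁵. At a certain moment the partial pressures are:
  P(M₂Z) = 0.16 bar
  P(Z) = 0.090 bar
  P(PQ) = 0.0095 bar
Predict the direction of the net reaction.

(E is a pure solid — omitted from Qₚ.)
Qₚ = 1 / (P(PQ)·P(M₂Z)²·P(Z)³) = 1 / ((0.0095)·(0.16)²·(0.090)³) = 5.6×10⁶
Qₚ = 5.6×10⁶ > Kₚ = 4.2×10⁵, so the reverse reaction proceeds.

to the left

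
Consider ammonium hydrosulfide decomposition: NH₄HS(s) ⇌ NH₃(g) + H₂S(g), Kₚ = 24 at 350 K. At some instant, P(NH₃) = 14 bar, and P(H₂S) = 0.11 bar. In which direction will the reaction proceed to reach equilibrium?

in the forward direction

(NH₄HS is a pure solid — omitted from Qₚ.)
Qₚ = P(NH₃)·P(H₂S) = (14)·(0.11) = 1.5
Qₚ = 1.5 < Kₚ = 24, so the forward reaction proceeds.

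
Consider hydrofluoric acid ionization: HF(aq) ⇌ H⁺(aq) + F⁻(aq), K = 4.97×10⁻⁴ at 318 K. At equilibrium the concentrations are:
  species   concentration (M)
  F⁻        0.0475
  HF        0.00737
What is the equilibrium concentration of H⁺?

[H⁺] = 7.71×10⁻⁵ M

At equilibrium, K = [H⁺]·[F⁻] / [HF] = 4.97×10⁻⁴.
([H⁺])·(0.0475) / (0.00737) = 4.97×10⁻⁴
[H⁺] = 7.71×10⁻⁵ M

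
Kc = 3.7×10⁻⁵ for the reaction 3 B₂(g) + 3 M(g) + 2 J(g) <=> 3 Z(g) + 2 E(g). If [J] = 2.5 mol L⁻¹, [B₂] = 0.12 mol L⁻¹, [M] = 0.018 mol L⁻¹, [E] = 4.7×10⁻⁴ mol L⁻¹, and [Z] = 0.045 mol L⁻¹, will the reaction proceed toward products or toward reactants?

Qc = [Z]³·[E]² / ([B₂]³·[M]³·[J]²) = (0.045)³·(4.7×10⁻⁴)² / ((0.12)³·(0.018)³·(2.5)²) = 3.2×10⁻⁴
Qc = 3.2×10⁻⁴ > Kc = 3.7×10⁻⁵, so the reverse reaction proceeds.

in the reverse direction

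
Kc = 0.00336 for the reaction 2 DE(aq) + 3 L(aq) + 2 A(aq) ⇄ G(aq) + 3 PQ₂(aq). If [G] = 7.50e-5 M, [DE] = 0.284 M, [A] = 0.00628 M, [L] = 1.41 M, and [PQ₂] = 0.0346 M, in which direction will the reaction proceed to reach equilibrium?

toward products

Qc = [G]·[PQ₂]³ / ([DE]²·[L]³·[A]²) = (7.50e-5)·(0.0346)³ / ((0.284)²·(1.41)³·(0.00628)²) = 3.48e-4
Qc = 3.48e-4 < Kc = 0.00336, so the forward reaction proceeds.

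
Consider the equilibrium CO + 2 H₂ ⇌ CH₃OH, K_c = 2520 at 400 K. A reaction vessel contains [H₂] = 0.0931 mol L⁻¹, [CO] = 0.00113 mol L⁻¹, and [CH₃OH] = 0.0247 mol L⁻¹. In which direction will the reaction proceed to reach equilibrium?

no net change (already at equilibrium)

Q_c = [CH₃OH] / ([CO]·[H₂]²) = (0.0247) / ((0.00113)·(0.0931)²) = 2520
Q_c = 2520 = K_c, so the system is already at equilibrium.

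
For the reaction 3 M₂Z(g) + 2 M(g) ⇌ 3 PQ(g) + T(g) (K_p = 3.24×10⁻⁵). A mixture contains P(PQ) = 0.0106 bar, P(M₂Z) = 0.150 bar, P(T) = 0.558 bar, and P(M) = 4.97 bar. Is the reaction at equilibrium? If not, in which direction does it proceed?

Q_p = P(PQ)³·P(T) / (P(M₂Z)³·P(M)²) = (0.0106)³·(0.558) / ((0.150)³·(4.97)²) = 7.97×10⁻⁶
Q_p = 7.97×10⁻⁶ < K_p = 3.24×10⁻⁵, so the forward reaction proceeds.

to the right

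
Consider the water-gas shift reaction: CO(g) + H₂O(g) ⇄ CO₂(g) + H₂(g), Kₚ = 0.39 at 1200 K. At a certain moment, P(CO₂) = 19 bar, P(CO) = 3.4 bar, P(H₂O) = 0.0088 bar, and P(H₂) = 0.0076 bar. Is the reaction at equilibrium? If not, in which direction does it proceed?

Qₚ = P(CO₂)·P(H₂) / (P(CO)·P(H₂O)) = (19)·(0.0076) / ((3.4)·(0.0088)) = 4.8
Qₚ = 4.8 > Kₚ = 0.39, so the reverse reaction proceeds.

to the left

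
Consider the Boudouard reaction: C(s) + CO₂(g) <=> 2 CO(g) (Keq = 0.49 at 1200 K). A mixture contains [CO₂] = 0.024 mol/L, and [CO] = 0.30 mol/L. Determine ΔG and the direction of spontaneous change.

ΔG = 20.3 kJ/mol; the forward reaction is non-spontaneous

(C is a pure solid — omitted from Q.)
Q = [CO]² / [CO₂] = (0.30)² / (0.024) = 3.75
ΔG = RT ln(Q/Keq) = (8.314 J mol⁻¹ K⁻¹)(1200 K) × ln(3.75/0.49)
   = (9.977 kJ/mol)(2.035) = 20.3 kJ/mol
ΔG > 0, so the forward reaction is non-spontaneous (proceeds in reverse).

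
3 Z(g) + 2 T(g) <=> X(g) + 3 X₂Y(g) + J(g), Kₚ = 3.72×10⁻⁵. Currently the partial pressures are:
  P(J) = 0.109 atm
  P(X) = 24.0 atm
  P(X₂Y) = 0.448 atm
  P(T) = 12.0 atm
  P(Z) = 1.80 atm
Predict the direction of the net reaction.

Qₚ = P(X)·P(X₂Y)³·P(J) / (P(Z)³·P(T)²) = (24.0)·(0.448)³·(0.109) / ((1.80)³·(12.0)²) = 2.80×10⁻⁴
Qₚ = 2.80×10⁻⁴ > Kₚ = 3.72×10⁻⁵, so the reverse reaction proceeds.

reverse (toward reactants)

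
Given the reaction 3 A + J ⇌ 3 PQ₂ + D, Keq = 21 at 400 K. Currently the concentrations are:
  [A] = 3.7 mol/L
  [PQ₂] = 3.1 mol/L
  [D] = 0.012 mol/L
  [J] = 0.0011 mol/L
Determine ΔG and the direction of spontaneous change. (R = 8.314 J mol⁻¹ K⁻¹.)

Q = [PQ₂]³·[D] / ([A]³·[J]) = (3.1)³·(0.012) / ((3.7)³·(0.0011)) = 6.42
ΔG = RT ln(Q/Keq) = (8.314 J mol⁻¹ K⁻¹)(400 K) × ln(6.42/21)
   = (3.326 kJ/mol)(-1.185) = -3.94 kJ/mol
ΔG < 0, so the forward reaction is spontaneous (proceeds forward).

ΔG = -3.94 kJ/mol; the forward reaction is spontaneous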